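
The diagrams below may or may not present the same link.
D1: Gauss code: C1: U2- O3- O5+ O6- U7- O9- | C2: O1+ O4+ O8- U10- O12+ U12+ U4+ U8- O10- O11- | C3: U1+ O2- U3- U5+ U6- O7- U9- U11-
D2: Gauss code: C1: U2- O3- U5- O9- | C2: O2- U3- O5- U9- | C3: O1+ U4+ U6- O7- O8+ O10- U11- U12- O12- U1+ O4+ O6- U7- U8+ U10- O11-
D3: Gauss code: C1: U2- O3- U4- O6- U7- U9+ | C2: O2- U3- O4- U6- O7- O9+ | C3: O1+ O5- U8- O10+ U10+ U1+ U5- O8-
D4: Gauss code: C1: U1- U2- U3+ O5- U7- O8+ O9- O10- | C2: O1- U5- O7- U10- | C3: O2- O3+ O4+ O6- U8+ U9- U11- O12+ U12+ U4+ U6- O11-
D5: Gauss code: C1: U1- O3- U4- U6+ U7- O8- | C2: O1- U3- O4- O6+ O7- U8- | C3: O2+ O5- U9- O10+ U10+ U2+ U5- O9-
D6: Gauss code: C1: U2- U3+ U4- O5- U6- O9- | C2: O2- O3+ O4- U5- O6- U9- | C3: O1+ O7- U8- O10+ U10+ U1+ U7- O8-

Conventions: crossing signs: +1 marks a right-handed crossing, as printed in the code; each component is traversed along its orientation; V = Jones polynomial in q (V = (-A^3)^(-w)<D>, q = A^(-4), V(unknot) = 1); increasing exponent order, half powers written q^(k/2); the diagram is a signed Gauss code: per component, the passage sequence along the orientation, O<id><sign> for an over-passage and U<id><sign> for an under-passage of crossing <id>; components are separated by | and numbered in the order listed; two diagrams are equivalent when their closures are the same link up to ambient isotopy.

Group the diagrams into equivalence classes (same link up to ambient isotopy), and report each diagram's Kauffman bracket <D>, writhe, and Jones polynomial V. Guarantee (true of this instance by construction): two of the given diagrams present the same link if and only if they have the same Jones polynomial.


grouping into links: {D1, D2, D3, D4, D5, D6}
V(D1) = q^-6 + q^-3 + q^-2 + q^-1  (w -4, c 12, <D> = A^-8 + A^-4 + 1 + A^12)
D2 (bracket A^-14 + A^-10 + A^-6 + A^6; 12 crossings at w = -6): V = q^-6 + q^-3 + q^-2 + q^-1
V(D3) = q^-6 + q^-3 + q^-2 + q^-1  (w -4, c 10, <D> = A^-8 + A^-4 + 1 + A^12)
V(D4) = q^-6 + q^-3 + q^-2 + q^-1  (w -4, c 12, <D> = A^-8 + A^-4 + 1 + A^12)
V(D5) = q^-6 + q^-3 + q^-2 + q^-1  [10 crossings, <D> = A^-8 + A^-4 + 1 + A^12, w = -4]
V(D6) = q^-6 + q^-3 + q^-2 + q^-1  [10 crossings, <D> = A^-8 + A^-4 + 1 + A^12, w = -4]
why: one V(q) for all 6 diagrams — one class (guaranteed)


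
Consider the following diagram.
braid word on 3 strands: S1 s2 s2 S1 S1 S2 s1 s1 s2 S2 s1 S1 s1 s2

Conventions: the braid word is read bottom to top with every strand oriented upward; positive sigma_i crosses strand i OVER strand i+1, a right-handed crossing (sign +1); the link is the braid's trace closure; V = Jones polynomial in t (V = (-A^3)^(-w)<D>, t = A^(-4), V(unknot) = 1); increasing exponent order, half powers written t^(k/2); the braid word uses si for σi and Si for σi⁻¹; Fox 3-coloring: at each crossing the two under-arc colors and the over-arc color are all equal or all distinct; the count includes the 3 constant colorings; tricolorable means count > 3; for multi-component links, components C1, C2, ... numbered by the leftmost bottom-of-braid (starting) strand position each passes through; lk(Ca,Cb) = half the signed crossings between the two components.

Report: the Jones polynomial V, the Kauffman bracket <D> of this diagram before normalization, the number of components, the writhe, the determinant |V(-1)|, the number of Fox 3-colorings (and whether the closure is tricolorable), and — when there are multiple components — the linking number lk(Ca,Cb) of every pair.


V(t) = -t^-2 + 2t^-1 - 3 + 5t - 4t^2 + 5t^3 - 4t^4 + 2t^5 - t^6
bracket: -A^-18 + 2A^-14 - 4A^-10 + 5A^-6 - 4A^-2 + 5A^2 - 3A^6 + 2A^10 - A^14, w = +2
1 component, writhe +2, over 14 crossings
det 27, colorings 9 of 3^14 — tricolorable
observation: det 27 = |V(-1)|; divisible by 3, so tricolorable


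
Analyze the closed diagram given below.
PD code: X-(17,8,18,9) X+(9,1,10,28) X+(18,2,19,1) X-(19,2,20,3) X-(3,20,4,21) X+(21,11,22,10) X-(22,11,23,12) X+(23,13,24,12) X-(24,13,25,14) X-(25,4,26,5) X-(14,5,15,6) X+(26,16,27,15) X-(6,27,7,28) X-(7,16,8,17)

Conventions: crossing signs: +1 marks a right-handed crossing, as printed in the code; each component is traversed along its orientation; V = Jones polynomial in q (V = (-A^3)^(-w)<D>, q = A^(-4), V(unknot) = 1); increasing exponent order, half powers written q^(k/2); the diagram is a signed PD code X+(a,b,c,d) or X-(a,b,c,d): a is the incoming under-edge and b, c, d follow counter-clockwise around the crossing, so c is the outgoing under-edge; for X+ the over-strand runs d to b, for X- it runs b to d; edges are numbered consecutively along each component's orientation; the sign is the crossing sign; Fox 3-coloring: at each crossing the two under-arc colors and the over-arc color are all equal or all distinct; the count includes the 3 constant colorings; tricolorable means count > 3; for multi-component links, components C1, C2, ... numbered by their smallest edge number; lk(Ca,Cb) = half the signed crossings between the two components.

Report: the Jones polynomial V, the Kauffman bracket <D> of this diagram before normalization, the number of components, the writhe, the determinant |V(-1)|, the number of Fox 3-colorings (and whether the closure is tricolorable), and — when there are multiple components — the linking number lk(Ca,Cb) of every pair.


V(q) = q^-7 - 2q^-6 + 2q^-5 - 3q^-4 + 3q^-3 - 2q^-2 + 2q^-1
bracket: 2A^-8 - 2A^-4 + 3 - 3A^4 + 2A^8 - 2A^12 + A^16, w = -4
1 component, writhe -4, over 14 crossings
det 15, colorings 9 of 3^14 — tricolorable
observation: the span of V is 6, forcing >= 6 crossings in any diagram


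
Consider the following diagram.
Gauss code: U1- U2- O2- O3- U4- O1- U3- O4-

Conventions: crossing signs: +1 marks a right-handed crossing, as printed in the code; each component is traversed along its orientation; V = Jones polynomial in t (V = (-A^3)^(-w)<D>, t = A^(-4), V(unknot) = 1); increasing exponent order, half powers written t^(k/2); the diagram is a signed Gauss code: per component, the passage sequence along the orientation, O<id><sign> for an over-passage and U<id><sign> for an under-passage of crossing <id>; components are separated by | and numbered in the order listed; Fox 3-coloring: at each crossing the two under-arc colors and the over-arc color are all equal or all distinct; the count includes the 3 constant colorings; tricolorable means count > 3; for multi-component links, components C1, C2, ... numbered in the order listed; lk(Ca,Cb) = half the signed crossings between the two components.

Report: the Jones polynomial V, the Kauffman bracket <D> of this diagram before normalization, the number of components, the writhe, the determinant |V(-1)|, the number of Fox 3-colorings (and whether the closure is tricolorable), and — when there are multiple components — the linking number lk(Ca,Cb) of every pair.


Jones polynomial: V(t) = -t^-4 + t^-3 + t^-1
<D> = A^-8 + 1 - A^4; writhe -4
components 1, writhe -4 (4 crossings)
3-colorings: 9 of 3^4, det 3 — tricolorable
note: w = -4 (over 4 crossings) is diagram-only; (-A^3)^(4) removes it from V


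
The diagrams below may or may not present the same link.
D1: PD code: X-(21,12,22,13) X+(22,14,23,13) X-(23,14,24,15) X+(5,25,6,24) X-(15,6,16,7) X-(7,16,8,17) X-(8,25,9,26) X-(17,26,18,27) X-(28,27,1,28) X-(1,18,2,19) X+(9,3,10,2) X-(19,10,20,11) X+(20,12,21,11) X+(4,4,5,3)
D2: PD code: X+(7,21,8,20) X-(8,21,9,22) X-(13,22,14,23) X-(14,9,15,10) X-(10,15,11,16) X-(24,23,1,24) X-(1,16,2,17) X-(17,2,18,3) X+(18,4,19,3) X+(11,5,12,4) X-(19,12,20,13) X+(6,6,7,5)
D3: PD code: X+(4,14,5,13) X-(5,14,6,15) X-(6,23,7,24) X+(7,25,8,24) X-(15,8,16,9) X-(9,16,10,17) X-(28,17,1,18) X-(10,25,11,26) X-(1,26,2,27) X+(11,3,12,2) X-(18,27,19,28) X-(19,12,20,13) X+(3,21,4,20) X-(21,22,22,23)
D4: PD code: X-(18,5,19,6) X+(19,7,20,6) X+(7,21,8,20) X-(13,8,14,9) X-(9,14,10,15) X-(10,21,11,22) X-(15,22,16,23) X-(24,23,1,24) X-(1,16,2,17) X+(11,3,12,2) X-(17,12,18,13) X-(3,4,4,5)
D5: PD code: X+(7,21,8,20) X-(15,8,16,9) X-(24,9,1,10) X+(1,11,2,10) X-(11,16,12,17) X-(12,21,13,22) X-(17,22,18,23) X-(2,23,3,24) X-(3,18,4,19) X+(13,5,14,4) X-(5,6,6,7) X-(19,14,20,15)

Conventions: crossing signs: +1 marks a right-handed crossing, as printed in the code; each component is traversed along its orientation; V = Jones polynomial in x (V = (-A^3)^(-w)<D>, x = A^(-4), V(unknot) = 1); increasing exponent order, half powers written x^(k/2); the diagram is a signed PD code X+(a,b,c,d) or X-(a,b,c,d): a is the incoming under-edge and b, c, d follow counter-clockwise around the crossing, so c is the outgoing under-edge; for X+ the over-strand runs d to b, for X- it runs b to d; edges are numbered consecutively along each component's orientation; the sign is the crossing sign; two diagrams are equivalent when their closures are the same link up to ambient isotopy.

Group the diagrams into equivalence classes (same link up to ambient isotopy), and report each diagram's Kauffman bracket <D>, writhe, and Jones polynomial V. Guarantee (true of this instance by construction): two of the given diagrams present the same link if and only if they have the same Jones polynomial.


grouping into links: {D1, D2, D3, D4, D5}
V(D1) = -x^-6 + x^-5 - x^-4 + 2x^-3 - x^-2 + x^-1  (w -4, c 14, <D> = A^-8 - A^-4 + 2 - A^4 + A^8 - A^12)
D2 (bracket A^-8 - A^-4 + 2 - A^4 + A^8 - A^12; 12 crossings at w = -4): V = -x^-6 + x^-5 - x^-4 + 2x^-3 - x^-2 + x^-1
D3 (bracket A^-14 - A^-10 + 2A^-6 - A^-2 + A^2 - A^6; 14 crossings at w = -6): V = -x^-6 + x^-5 - x^-4 + 2x^-3 - x^-2 + x^-1
D4 (bracket A^-14 - A^-10 + 2A^-6 - A^-2 + A^2 - A^6; 12 crossings at w = -6): V = -x^-6 + x^-5 - x^-4 + 2x^-3 - x^-2 + x^-1
D5 (bracket A^-14 - A^-10 + 2A^-6 - A^-2 + A^2 - A^6; 12 crossings at w = -6): V = -x^-6 + x^-5 - x^-4 + 2x^-3 - x^-2 + x^-1
why: all 5 diagrams share one V(x), hence one class


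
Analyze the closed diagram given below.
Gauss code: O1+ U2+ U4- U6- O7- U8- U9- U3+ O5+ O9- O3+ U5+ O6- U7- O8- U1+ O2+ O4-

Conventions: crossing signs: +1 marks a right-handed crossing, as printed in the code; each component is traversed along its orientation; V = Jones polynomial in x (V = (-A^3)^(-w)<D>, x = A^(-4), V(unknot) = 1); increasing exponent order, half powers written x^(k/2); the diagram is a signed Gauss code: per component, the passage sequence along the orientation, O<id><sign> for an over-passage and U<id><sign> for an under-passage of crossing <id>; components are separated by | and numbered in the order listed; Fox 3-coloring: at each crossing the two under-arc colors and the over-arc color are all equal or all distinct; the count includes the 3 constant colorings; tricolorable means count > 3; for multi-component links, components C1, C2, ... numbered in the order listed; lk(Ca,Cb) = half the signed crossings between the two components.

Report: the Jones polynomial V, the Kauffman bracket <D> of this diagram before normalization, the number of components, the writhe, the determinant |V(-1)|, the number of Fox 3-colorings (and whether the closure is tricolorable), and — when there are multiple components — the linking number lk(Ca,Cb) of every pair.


V(x) = -x^-4 + x^-3 + x^-1
bracket: -A - A^9 + A^13, w = -1
1 component, writhe -1, over 9 crossings
det 3, colorings 9 of 3^9 — tricolorable
observation: w = -1 (over 9 crossings) is diagram-only; (-A^3)^(1) removes it from V


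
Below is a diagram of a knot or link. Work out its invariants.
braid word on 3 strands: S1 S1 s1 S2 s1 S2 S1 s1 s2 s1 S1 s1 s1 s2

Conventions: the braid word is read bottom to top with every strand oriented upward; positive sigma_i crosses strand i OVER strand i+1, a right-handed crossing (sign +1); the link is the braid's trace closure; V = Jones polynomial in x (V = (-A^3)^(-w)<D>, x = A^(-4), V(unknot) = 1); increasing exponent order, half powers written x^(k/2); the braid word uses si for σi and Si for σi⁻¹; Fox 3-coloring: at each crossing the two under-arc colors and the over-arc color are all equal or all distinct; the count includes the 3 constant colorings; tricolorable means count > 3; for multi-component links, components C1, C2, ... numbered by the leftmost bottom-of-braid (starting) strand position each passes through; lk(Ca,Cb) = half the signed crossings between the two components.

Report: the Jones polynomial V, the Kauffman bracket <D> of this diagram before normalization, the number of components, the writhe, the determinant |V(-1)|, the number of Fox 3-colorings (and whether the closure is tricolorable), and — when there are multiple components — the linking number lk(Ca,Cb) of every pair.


V = x + x^3 - x^4
<D> = -A^-10 + A^-6 + A^2 (w = +2)
1 component over 14 crossings, w = +2
9 Fox colorings among 3^14, |V(-1)| = 3: tricolorable
why: V spans 3 powers of x: at least 3 crossings in any diagram


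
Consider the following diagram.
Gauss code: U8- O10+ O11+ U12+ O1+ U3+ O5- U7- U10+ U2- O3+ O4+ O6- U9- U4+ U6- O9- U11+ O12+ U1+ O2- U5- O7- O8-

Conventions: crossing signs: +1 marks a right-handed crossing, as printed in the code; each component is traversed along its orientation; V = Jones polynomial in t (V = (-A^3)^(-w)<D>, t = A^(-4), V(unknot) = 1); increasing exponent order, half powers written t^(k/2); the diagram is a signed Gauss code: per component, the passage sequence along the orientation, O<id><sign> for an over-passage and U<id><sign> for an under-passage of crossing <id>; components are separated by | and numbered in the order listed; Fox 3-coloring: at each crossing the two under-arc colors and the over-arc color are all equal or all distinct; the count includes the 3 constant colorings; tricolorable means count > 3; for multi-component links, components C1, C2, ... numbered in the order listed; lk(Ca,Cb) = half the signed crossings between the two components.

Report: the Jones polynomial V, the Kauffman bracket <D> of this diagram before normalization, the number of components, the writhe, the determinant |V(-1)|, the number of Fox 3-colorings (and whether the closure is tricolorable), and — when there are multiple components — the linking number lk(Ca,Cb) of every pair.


V = t^-1 - 1 + 2t - 2t^2 + 2t^3 - 2t^4 + t^5
<D> = A^-20 - 2A^-16 + 2A^-12 - 2A^-8 + 2A^-4 - 1 + A^4 (w = 0)
1 component over 12 crossings, w = 0
3 Fox colorings among 3^12, |V(-1)| = 11: not tricolorable
why: w = 0 shifts under R1 moves; the (-A^3)^(0) factor cancels that in V


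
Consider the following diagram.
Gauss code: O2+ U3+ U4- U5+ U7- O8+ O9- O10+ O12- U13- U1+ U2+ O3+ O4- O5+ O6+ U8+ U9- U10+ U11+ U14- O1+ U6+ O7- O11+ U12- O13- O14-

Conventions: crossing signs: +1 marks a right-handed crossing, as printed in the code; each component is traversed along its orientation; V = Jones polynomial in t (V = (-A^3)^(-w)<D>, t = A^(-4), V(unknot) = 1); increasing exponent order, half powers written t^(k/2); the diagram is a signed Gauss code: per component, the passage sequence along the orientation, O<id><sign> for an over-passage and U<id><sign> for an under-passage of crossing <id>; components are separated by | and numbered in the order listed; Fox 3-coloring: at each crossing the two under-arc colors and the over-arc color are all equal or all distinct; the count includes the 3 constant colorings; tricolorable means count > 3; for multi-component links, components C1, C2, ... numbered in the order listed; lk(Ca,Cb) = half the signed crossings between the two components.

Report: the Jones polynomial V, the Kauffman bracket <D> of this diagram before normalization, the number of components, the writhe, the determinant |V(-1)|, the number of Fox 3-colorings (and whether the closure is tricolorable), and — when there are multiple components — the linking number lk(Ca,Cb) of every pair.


V = -t^-1 + 2 - t + 2t^2 - t^3 + t^4 - t^5
<D> = -A^-14 + A^-10 - A^-6 + 2A^-2 - A^2 + 2A^6 - A^10 (w = +2)
1 component over 14 crossings, w = +2
9 Fox colorings among 3^14, |V(-1)| = 9: tricolorable
why: w = +2 (over 14 crossings) is diagram-only; (-A^3)^(-2) removes it from V


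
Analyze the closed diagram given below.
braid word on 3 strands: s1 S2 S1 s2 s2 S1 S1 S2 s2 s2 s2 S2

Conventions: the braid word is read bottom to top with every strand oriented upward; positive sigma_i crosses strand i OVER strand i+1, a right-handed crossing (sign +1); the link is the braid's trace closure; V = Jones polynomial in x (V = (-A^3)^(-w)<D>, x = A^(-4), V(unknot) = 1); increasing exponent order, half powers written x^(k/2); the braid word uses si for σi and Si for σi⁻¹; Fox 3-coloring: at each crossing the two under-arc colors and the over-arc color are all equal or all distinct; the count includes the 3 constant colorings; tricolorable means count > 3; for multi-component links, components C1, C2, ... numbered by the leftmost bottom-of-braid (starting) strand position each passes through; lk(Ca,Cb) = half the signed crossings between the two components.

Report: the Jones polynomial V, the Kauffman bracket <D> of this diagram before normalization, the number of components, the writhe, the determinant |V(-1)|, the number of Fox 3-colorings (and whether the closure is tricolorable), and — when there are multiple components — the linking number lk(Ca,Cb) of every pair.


Jones polynomial: V(x) = -x^-3 + x^-2 - x^-1 + 3 - x + x^2 - x^3
<D> = -A^-12 + A^-8 - A^-4 + 3 - A^4 + A^8 - A^12; writhe 0
components 1, writhe 0 (12 crossings)
3-colorings: 27 of 3^12, det 9 — tricolorable
note: palindromic: swapping x for 1/x fixes V


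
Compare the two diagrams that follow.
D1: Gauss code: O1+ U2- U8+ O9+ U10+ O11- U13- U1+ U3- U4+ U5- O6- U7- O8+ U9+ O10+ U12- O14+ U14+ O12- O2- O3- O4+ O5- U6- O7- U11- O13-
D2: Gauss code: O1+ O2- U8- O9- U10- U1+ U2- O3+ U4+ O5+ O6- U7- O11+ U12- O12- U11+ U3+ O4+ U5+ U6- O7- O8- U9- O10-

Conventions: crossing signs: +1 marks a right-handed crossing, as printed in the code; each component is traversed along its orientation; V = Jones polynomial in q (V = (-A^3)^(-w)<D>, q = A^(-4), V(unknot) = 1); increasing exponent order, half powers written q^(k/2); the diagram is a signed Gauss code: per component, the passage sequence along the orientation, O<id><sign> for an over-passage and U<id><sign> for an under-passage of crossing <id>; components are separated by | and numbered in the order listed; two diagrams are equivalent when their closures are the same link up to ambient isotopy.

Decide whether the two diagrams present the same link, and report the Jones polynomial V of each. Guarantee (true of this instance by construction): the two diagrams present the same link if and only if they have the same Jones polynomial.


same link: no
V(D1) = 1  [14 crossings, <D> = A^-6, w = -2]
V(D2) = -q^-4 + q^-3 + q^-1  [12 crossings, <D> = A^-2 + A^6 - A^10, w = -2]
insight: 2 values of V(q) split the 2 diagrams


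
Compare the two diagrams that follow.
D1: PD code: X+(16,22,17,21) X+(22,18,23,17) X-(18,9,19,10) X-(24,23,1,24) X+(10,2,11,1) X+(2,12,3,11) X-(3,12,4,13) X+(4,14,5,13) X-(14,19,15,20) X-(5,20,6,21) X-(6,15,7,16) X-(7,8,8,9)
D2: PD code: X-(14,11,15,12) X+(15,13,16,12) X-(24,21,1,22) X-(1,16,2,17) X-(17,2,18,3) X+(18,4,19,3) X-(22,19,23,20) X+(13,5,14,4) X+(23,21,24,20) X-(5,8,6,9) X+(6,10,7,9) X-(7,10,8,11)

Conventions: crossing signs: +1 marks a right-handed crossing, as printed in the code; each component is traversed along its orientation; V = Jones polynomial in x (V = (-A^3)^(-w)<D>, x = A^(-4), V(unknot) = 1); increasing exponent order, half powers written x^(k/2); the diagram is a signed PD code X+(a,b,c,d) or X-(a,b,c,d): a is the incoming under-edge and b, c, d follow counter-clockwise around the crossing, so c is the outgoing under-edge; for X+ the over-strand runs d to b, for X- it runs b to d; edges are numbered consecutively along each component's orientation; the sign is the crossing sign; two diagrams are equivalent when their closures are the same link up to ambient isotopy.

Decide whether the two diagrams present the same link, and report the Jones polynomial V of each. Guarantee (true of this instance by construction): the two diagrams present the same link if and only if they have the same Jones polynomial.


same link: no
V(D1) = x^-2 - x^-1 + 1 - x + x^2  [12 crossings, <D> = A^-14 - A^-10 + A^-6 - A^-2 + A^2, w = -2]
V(D2) = 1  (w -2, c 12, <D> = A^-6)
note: 2 classes among 2 diagrams; unequal V(x) rules out equality


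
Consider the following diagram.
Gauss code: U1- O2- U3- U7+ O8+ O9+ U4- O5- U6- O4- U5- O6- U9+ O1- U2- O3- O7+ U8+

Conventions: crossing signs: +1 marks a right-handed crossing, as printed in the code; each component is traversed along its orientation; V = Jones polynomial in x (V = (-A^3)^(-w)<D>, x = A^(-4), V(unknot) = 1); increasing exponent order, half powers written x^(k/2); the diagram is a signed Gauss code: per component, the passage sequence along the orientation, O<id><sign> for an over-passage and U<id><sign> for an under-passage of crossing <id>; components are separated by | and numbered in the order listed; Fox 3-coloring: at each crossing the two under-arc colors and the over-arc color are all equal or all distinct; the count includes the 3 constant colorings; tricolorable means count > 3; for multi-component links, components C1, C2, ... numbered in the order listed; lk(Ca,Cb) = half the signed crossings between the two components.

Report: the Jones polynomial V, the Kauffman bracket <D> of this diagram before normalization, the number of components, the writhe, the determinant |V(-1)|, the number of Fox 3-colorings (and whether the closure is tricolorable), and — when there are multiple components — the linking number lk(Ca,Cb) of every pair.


V(x) = -x^-4 + x^-3 + x^-1
bracket: -A^-5 - A^3 + A^7, w = -3
1 component, writhe -3, over 9 crossings
det 3, colorings 9 of 3^9 — tricolorable
observation: w = -3 (over 9 crossings) is diagram-only; (-A^3)^(3) removes it from V


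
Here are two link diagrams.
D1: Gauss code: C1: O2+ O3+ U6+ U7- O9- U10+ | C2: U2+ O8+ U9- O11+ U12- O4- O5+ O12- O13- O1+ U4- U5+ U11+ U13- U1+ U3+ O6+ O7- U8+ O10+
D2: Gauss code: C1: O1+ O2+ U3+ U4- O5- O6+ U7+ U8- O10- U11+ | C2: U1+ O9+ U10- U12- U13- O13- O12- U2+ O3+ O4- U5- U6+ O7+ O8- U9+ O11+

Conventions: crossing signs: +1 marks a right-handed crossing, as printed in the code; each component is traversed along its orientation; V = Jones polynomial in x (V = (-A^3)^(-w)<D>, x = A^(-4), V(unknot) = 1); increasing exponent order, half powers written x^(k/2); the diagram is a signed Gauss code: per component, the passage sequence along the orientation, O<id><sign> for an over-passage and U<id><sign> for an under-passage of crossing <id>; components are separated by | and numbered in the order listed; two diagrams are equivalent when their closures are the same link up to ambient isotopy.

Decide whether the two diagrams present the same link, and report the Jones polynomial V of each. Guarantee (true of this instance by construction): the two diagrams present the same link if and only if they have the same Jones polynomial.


equivalent: yes
V(D1) = -x^(1/2) - x^(5/2)  (w +3, c 13, <D> = A^-1 + A^7)
D2 (bracket A^-7 + A; 13 crossings at w = +1): V = -x^(1/2) - x^(5/2)
why: all 2 diagrams share one V(x), hence one class


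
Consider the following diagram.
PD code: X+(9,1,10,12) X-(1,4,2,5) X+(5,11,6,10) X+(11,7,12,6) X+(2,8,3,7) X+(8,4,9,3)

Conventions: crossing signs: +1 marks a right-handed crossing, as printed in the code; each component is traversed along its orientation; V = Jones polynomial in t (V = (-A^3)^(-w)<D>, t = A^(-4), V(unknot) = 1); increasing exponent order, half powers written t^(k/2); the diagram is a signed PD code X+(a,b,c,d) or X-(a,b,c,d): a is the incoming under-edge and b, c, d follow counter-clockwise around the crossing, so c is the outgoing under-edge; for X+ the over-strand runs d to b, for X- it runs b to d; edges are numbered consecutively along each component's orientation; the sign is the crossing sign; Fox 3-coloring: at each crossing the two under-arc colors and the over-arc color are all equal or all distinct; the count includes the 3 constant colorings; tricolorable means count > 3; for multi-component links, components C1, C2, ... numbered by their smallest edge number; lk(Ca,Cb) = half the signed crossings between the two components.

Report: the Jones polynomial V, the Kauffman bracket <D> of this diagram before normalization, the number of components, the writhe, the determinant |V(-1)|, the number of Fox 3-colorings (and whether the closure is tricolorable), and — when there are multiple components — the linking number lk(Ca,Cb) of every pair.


Jones polynomial: V(t) = t - t^2 + 2t^3 - t^4 + t^5 - t^6
<D> = -A^-12 + A^-8 - A^-4 + 2 - A^4 + A^8; writhe +4
components 1, writhe +4 (6 crossings)
3-colorings: 3 of 3^6, det 7 — not tricolorable
note: w = +4 shifts under R1 moves; the (-A^3)^(-4) factor cancels that in V


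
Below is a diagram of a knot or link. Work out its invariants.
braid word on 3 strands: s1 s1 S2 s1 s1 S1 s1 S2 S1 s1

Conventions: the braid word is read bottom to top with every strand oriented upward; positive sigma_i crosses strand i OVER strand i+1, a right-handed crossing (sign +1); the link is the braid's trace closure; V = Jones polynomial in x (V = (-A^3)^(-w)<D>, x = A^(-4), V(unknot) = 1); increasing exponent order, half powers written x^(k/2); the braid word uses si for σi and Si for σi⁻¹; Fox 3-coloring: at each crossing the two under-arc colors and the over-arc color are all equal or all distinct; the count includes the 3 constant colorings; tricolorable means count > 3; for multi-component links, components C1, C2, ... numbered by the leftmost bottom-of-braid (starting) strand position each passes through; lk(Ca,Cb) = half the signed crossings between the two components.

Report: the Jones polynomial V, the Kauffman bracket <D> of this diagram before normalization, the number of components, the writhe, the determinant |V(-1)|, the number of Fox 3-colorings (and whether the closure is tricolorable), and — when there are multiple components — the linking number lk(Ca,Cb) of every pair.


V = x^-1 - 1 + 3x - x^2 + 3x^3 - 2x^4 + x^5
<D> = A^-14 - 2A^-10 + 3A^-6 - A^-2 + 3A^2 - A^6 + A^10 (w = +2)
3 components over 10 crossings, w = +2
lk(C1,C2): +1
lk(C1,C3) = +1
linking number lk(C2,C3) = -1
9 Fox colorings among 3^10, |V(-1)| = 12: tricolorable
why: inverse pairs cancel, leaving σ1 σ1 σ2⁻¹ σ1 σ1 σ2⁻¹


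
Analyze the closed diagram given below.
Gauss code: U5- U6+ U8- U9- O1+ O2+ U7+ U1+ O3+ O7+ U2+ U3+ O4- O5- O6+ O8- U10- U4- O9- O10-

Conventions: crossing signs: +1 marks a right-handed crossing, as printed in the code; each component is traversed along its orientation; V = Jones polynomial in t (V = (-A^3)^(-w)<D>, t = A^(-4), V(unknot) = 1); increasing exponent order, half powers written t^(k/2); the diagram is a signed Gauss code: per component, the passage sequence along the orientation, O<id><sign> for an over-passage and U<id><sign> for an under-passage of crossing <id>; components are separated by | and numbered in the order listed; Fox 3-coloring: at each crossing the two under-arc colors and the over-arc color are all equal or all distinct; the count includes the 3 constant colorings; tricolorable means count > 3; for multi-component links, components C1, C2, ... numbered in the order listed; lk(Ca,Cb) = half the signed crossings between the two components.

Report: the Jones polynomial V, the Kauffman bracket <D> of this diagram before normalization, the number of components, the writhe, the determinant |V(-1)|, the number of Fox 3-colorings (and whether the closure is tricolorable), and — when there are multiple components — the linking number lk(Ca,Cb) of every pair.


V = -t^-3 + t^-2 - t^-1 + 3 - t + t^2 - t^3
<D> = -A^-12 + A^-8 - A^-4 + 3 - A^4 + A^8 - A^12 (w = 0)
1 component over 10 crossings, w = 0
27 Fox colorings among 3^10, |V(-1)| = 9: tricolorable
why: det 9 = |V(-1)|; divisible by 3, so tricolorable


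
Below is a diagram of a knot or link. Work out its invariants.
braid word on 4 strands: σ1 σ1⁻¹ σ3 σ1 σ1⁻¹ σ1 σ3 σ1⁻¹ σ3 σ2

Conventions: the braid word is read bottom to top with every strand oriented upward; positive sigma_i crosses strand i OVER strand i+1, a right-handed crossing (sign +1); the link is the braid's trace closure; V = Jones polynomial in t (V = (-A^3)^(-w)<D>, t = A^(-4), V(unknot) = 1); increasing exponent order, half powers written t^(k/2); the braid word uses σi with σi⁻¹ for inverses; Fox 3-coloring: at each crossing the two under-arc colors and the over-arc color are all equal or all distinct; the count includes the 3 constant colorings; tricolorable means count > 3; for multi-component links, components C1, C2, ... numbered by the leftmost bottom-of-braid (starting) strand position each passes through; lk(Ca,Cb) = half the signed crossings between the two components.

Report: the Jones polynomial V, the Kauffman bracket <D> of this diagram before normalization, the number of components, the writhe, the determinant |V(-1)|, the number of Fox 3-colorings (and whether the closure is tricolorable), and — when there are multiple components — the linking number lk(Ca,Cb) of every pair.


V(t) = -t^(1/2) - t^(3/2) - t^(5/2) + t^(9/2)
bracket: A^-6 - A^2 - A^6 - A^10, w = +4
2 components, writhe +4, over 10 crossings
lk(C1,C2) = 0
det 0, colorings 27 of 3^11 — tricolorable
observation: the span of V is 4, within the link bound 10 + 2 - 1


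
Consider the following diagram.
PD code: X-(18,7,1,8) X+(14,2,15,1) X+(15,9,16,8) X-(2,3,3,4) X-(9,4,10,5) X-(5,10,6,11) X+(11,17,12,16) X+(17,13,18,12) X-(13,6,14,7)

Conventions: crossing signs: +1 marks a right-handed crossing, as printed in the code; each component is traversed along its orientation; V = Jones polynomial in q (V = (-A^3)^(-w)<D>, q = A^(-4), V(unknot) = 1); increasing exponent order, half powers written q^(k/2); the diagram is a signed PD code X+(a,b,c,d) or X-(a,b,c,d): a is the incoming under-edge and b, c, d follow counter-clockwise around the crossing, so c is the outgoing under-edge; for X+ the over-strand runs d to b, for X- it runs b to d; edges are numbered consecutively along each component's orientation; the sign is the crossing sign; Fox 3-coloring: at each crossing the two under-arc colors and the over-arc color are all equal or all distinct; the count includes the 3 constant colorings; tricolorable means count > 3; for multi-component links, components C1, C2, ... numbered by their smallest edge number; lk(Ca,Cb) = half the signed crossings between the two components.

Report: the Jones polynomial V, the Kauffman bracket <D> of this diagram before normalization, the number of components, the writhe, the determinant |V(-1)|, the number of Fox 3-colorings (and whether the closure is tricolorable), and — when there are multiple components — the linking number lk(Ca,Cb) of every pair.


V = -q^-3 + q^-2 - q^-1 + 3 - q + q^2 - q^3
<D> = A^-15 - A^-11 + A^-7 - 3A^-3 + A - A^5 + A^9 (w = -1)
1 component over 9 crossings, w = -1
27 Fox colorings among 3^9, |V(-1)| = 9: tricolorable
why: the span of V is 6, forcing >= 6 crossings in any diagram


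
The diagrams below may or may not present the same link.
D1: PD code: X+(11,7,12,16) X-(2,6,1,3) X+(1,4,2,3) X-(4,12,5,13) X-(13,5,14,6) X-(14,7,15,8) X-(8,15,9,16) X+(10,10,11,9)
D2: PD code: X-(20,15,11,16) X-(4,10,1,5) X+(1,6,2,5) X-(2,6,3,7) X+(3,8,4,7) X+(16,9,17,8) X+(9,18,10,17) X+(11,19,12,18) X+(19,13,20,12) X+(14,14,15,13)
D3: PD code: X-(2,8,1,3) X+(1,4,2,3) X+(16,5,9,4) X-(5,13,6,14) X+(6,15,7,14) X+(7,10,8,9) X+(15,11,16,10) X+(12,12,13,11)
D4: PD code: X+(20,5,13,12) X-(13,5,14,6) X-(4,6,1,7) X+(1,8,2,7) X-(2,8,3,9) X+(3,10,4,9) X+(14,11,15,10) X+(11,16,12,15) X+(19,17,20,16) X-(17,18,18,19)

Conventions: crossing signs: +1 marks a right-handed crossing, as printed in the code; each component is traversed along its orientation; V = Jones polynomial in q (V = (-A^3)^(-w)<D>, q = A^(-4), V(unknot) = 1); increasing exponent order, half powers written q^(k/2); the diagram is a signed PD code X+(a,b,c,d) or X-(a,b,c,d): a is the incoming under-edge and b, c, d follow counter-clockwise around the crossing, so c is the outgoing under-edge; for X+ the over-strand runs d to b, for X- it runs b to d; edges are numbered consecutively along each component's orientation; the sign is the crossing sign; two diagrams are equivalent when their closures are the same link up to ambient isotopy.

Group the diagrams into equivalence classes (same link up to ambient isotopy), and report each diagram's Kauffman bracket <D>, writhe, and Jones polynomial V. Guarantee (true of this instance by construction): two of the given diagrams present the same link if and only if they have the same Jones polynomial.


classes: {D1} | {D2, D3, D4}
V(D1) = q^-3 + q^-2 + q^-1 + 1  [8 crossings, <D> = A^-6 + A^-2 + A^2 + A^6, w = -2]
D2 (bracket 1 + A^4 + A^8 + A^12; 10 crossings at w = +4): V = 1 + q + q^2 + q^3
D3 (bracket 1 + A^4 + A^8 + A^12; 8 crossings at w = +4): V = 1 + q + q^2 + q^3
D4 (bracket A^-6 + A^-2 + A^2 + A^6; 10 crossings at w = +2): V = 1 + q + q^2 + q^3
insight: 2 classes among 4 diagrams; unequal V(q) rules out equality


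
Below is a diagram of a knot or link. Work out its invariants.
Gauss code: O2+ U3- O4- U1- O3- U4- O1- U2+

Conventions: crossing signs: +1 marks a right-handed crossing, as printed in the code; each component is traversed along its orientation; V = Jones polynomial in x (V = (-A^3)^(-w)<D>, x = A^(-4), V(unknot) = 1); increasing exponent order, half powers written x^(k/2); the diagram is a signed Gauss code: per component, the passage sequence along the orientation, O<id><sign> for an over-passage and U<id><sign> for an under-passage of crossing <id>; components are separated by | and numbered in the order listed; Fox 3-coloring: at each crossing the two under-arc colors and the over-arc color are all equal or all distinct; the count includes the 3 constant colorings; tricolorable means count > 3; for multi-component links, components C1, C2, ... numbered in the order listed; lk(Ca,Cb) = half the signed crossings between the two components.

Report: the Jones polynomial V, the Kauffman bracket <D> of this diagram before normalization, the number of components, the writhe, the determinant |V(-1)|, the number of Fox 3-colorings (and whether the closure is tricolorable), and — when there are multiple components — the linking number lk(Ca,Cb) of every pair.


V = -x^-4 + x^-3 + x^-1
<D> = A^-2 + A^6 - A^10 (w = -2)
1 component over 4 crossings, w = -2
9 Fox colorings among 3^4, |V(-1)| = 3: tricolorable
why: det 3 = |V(-1)|; divisible by 3, so tricolorable


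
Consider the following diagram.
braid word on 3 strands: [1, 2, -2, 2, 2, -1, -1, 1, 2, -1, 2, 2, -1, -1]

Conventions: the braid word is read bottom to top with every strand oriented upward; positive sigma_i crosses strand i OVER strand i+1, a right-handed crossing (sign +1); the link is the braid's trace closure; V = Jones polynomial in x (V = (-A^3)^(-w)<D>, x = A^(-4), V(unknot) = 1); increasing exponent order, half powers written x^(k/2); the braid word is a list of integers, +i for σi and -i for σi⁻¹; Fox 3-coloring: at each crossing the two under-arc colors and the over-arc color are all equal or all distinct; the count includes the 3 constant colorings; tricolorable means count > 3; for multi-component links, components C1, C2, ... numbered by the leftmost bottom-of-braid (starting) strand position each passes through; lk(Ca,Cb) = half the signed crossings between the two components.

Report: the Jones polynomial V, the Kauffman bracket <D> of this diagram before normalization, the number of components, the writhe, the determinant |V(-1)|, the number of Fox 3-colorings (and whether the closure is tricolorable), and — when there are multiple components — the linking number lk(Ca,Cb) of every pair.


V(x) = -x^-2 + 3x^-1 - 4 + 6x - 6x^2 + 6x^3 - 5x^4 + 3x^5 - x^6
bracket: -A^-18 + 3A^-14 - 5A^-10 + 6A^-6 - 6A^-2 + 6A^2 - 4A^6 + 3A^10 - A^14, w = +2
1 component, writhe +2, over 14 crossings
det 35, colorings 3 of 3^14 — not tricolorable
observation: V spans 8 powers of x: at least 8 crossings in any diagram


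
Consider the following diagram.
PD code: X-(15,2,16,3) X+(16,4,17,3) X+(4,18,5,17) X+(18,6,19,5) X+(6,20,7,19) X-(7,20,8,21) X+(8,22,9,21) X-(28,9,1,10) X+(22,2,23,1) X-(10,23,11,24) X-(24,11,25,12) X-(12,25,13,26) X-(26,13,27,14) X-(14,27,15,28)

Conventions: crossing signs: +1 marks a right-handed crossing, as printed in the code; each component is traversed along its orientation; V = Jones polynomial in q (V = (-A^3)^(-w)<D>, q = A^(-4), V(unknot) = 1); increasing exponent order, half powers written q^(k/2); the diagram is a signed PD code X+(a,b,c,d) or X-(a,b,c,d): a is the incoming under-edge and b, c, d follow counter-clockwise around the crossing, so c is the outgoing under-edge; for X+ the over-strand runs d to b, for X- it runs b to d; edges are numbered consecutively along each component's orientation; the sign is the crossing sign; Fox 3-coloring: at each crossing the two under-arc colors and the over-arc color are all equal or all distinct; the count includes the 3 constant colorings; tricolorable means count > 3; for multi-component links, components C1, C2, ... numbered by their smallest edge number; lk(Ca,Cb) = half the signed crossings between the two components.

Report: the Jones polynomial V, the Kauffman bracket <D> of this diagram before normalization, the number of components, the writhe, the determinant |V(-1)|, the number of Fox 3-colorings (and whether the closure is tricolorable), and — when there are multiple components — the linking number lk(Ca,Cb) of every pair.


Jones polynomial: V(q) = q^-7 - 2q^-6 + 3q^-5 - 5q^-4 + 6q^-3 - 6q^-2 + 6q^-1 - 4 + 3q - 2q^2 + q^3
<D> = A^-18 - 2A^-14 + 3A^-10 - 4A^-6 + 6A^-2 - 6A^2 + 6A^6 - 5A^10 + 3A^14 - 2A^18 + A^22; writhe -2
components 1, writhe -2 (14 crossings)
3-colorings: 9 of 3^14, det 39 — tricolorable
note: w = -2 (over 14 crossings) is diagram-only; (-A^3)^(2) removes it from V


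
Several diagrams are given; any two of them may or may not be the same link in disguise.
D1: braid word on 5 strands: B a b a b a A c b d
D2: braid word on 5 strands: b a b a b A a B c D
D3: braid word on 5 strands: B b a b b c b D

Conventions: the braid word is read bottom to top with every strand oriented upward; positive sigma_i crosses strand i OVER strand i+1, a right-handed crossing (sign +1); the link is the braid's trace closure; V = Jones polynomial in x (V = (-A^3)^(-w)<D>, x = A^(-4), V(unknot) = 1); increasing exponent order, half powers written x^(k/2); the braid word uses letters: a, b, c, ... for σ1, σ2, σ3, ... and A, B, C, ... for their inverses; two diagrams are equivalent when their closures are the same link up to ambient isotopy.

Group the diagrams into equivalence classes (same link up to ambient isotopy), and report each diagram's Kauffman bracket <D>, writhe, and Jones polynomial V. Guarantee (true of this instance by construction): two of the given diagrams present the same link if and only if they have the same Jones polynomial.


classes: {D1, D2, D3}
V(D1) = x + x^3 - x^4  [10 crossings, <D> = -A^2 + A^6 + A^14, w = +6]
V(D2) = x + x^3 - x^4  [10 crossings, <D> = -A^-4 + 1 + A^8, w = +4]
V(D3) = x + x^3 - x^4  (w +4, c 8, <D> = -A^-4 + 1 + A^8)
insight: one V(x) for all 3 diagrams — one class (guaranteed)


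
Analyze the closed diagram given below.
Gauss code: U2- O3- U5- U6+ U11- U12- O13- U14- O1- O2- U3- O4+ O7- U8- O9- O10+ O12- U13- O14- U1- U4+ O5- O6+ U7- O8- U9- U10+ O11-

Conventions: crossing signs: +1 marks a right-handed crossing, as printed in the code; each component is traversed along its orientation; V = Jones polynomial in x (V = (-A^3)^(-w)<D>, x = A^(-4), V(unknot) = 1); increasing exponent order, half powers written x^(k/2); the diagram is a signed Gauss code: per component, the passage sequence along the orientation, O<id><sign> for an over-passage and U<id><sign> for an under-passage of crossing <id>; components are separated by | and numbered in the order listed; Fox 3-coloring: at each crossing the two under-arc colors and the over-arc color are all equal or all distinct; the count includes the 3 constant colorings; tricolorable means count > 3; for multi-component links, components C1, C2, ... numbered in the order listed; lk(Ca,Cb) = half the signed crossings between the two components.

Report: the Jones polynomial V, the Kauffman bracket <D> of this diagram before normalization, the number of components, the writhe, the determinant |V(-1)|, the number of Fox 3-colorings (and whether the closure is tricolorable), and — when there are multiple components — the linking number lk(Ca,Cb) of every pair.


Jones polynomial: V(x) = -x^-10 + x^-9 - x^-8 + x^-7 - x^-6 + x^-5 + x^-3
<D> = A^-12 + A^-4 - 1 + A^4 - A^8 + A^12 - A^16; writhe -8
components 1, writhe -8 (14 crossings)
3-colorings: 3 of 3^14, det 7 — not tricolorable
note: V spans 7 powers of x: at least 7 crossings in any diagram
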